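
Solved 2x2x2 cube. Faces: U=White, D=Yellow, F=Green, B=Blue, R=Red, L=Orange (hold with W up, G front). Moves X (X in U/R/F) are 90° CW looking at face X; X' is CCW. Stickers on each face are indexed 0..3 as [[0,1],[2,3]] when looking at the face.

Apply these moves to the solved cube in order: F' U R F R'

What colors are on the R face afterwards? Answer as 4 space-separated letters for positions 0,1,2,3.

After move 1 (F'): F=GGGG U=WWRR R=YRYR D=OOYY L=OWOW
After move 2 (U): U=RWRW F=YRGG R=BBYR B=OWBB L=GGOW
After move 3 (R): R=YBRB U=RRRG F=YOGY D=OBYO B=WWWB
After move 4 (F): F=GYYO U=RRWG R=RBGB D=RYYO L=GOOB
After move 5 (R'): R=BBRG U=RWWW F=GRYG D=RYYO B=OWYB
Query: R face = BBRG

Answer: B B R G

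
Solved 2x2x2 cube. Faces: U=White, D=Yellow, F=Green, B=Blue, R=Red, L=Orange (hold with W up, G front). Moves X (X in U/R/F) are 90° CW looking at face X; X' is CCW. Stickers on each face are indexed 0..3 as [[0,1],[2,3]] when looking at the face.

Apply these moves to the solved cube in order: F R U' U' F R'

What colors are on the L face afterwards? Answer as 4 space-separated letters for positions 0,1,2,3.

After move 1 (F): F=GGGG U=WWOO R=WRWR D=RRYY L=OYOY
After move 2 (R): R=WWRR U=WGOG F=GRGY D=RBYB B=OBWB
After move 3 (U'): U=GGWO F=OYGY R=GRRR B=WWWB L=OBOY
After move 4 (U'): U=GOGW F=OBGY R=OYRR B=GRWB L=WWOY
After move 5 (F): F=GOYB U=GOYW R=GYWR D=ROYB L=WROB
After move 6 (R'): R=YRGW U=GWYG F=GOYW D=ROYB B=BROB
Query: L face = WROB

Answer: W R O B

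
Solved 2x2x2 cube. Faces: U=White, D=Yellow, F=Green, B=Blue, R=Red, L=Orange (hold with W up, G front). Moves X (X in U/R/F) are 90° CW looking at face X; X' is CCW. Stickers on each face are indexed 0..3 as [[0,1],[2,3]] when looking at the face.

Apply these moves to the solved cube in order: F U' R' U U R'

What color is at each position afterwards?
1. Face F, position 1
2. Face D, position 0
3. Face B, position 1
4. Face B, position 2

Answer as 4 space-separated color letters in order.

Answer: W R O Y

Derivation:
After move 1 (F): F=GGGG U=WWOO R=WRWR D=RRYY L=OYOY
After move 2 (U'): U=WOWO F=OYGG R=GGWR B=WRBB L=BBOY
After move 3 (R'): R=GRGW U=WBWW F=OOGO D=RYYG B=YRRB
After move 4 (U): U=WWWB F=GRGO R=YRGW B=BBRB L=OOOY
After move 5 (U): U=WWBW F=YRGO R=BBGW B=OORB L=GROY
After move 6 (R'): R=BWBG U=WRBO F=YWGW D=RRYO B=GOYB
Query 1: F[1] = W
Query 2: D[0] = R
Query 3: B[1] = O
Query 4: B[2] = Y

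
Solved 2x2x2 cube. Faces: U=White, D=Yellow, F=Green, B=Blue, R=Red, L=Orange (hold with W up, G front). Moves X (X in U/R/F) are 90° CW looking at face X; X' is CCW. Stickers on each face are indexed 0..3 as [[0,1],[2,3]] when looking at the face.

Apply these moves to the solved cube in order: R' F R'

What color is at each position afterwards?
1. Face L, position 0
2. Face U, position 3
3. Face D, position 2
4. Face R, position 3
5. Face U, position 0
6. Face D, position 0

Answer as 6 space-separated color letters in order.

Answer: O Y Y B W R

Derivation:
After move 1 (R'): R=RRRR U=WBWB F=GWGW D=YGYG B=YBYB
After move 2 (F): F=GGWW U=WBOO R=WRBR D=RRYG L=OYOG
After move 3 (R'): R=RRWB U=WYOY F=GBWO D=RGYW B=GBRB
Query 1: L[0] = O
Query 2: U[3] = Y
Query 3: D[2] = Y
Query 4: R[3] = B
Query 5: U[0] = W
Query 6: D[0] = R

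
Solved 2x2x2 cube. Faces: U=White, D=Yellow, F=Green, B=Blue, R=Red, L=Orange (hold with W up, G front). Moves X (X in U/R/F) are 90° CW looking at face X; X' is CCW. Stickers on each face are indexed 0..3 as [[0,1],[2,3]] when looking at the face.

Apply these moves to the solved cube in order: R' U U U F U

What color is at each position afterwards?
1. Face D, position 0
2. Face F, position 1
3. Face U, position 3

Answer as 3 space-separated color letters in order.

After move 1 (R'): R=RRRR U=WBWB F=GWGW D=YGYG B=YBYB
After move 2 (U): U=WWBB F=RRGW R=YBRR B=OOYB L=GWOO
After move 3 (U): U=BWBW F=YBGW R=OORR B=GWYB L=RROO
After move 4 (U): U=BBWW F=OOGW R=GWRR B=RRYB L=YBOO
After move 5 (F): F=GOWO U=BBOB R=WWWR D=RGYG L=YYOG
After move 6 (U): U=OBBB F=WWWO R=RRWR B=YYYB L=GOOG
Query 1: D[0] = R
Query 2: F[1] = W
Query 3: U[3] = B

Answer: R W B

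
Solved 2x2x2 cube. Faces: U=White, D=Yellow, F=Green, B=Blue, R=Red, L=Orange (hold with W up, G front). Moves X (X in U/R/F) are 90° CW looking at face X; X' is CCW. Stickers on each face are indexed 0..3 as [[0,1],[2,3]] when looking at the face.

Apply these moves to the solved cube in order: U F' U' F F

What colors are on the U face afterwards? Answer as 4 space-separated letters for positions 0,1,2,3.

After move 1 (U): U=WWWW F=RRGG R=BBRR B=OOBB L=GGOO
After move 2 (F'): F=RGRG U=WWBR R=YBYR D=GOYY L=GWOW
After move 3 (U'): U=WRWB F=GWRG R=RGYR B=YBBB L=OOOW
After move 4 (F): F=RGGW U=WRWO R=WGBR D=YRYY L=OGOO
After move 5 (F): F=GRWG U=WROG R=WGOR D=BWYY L=OYOR
Query: U face = WROG

Answer: W R O G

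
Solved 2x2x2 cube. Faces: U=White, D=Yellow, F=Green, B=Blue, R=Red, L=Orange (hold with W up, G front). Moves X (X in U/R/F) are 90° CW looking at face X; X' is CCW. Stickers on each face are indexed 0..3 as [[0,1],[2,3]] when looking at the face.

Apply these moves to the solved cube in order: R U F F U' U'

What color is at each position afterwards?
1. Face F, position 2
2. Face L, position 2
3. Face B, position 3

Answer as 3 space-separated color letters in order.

After move 1 (R): R=RRRR U=WGWG F=GYGY D=YBYB B=WBWB
After move 2 (U): U=WWGG F=RRGY R=WBRR B=OOWB L=GYOO
After move 3 (F): F=GRYR U=WWOY R=GBGR D=RWYB L=GYOB
After move 4 (F): F=YGRR U=WWBY R=OBYR D=GGYB L=GROW
After move 5 (U'): U=WYWB F=GRRR R=YGYR B=OBWB L=OOOW
After move 6 (U'): U=YBWW F=OORR R=GRYR B=YGWB L=OBOW
Query 1: F[2] = R
Query 2: L[2] = O
Query 3: B[3] = B

Answer: R O B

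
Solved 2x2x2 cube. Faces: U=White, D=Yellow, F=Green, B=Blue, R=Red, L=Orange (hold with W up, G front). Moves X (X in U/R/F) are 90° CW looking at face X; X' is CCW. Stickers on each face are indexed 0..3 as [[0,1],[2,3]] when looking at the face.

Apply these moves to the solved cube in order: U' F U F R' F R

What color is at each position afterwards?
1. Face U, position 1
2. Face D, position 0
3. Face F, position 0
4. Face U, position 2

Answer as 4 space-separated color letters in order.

After move 1 (U'): U=WWWW F=OOGG R=GGRR B=RRBB L=BBOO
After move 2 (F): F=GOGO U=WWOB R=WGWR D=RGYY L=BYOY
After move 3 (U): U=OWBW F=WGGO R=RRWR B=BYBB L=GOOY
After move 4 (F): F=GWOG U=OWYO R=BRWR D=WRYY L=GROG
After move 5 (R'): R=RRBW U=OBYB F=GWOO D=WWYG B=YYRB
After move 6 (F): F=OGOW U=OBGR R=YRBW D=BRYG L=GWOW
After move 7 (R): R=BYWR U=OGGW F=OROG D=BRYY B=RYBB
Query 1: U[1] = G
Query 2: D[0] = B
Query 3: F[0] = O
Query 4: U[2] = G

Answer: G B O G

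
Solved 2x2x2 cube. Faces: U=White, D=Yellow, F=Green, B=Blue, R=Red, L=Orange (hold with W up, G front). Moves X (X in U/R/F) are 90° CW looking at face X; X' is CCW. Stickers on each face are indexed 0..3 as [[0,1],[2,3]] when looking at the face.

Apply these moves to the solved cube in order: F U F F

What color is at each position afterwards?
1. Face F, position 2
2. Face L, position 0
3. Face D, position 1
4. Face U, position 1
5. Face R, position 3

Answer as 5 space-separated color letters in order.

After move 1 (F): F=GGGG U=WWOO R=WRWR D=RRYY L=OYOY
After move 2 (U): U=OWOW F=WRGG R=BBWR B=OYBB L=GGOY
After move 3 (F): F=GWGR U=OWYG R=OBWR D=WBYY L=GROR
After move 4 (F): F=GGRW U=OWRR R=YBGR D=WOYY L=GWOB
Query 1: F[2] = R
Query 2: L[0] = G
Query 3: D[1] = O
Query 4: U[1] = W
Query 5: R[3] = R

Answer: R G O W R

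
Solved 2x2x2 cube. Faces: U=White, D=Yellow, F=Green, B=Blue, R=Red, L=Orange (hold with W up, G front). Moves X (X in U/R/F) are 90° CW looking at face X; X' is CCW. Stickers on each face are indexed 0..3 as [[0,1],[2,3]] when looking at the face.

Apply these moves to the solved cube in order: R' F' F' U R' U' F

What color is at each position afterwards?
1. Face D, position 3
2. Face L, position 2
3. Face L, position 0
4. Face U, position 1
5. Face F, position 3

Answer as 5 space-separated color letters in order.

Answer: G O G O G

Derivation:
After move 1 (R'): R=RRRR U=WBWB F=GWGW D=YGYG B=YBYB
After move 2 (F'): F=WWGG U=WBRR R=GRYR D=OOYG L=OBOW
After move 3 (F'): F=WGWG U=WBGY R=OROR D=BWYG L=OROR
After move 4 (U): U=GWYB F=ORWG R=YBOR B=ORYB L=WGOR
After move 5 (R'): R=BRYO U=GYYO F=OWWB D=BRYG B=GRWB
After move 6 (U'): U=YOGY F=WGWB R=OWYO B=BRWB L=GROR
After move 7 (F): F=WWBG U=YORR R=GWYO D=YOYG L=GBOR
Query 1: D[3] = G
Query 2: L[2] = O
Query 3: L[0] = G
Query 4: U[1] = O
Query 5: F[3] = G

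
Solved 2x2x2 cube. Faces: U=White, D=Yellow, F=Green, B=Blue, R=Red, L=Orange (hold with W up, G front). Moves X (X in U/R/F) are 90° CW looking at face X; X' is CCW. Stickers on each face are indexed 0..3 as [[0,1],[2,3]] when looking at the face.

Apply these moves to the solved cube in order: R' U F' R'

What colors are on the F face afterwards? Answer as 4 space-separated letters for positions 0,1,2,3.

After move 1 (R'): R=RRRR U=WBWB F=GWGW D=YGYG B=YBYB
After move 2 (U): U=WWBB F=RRGW R=YBRR B=OOYB L=GWOO
After move 3 (F'): F=RWRG U=WWYR R=GBYR D=WOYG L=GBOB
After move 4 (R'): R=BRGY U=WYYO F=RWRR D=WWYG B=GOOB
Query: F face = RWRR

Answer: R W R R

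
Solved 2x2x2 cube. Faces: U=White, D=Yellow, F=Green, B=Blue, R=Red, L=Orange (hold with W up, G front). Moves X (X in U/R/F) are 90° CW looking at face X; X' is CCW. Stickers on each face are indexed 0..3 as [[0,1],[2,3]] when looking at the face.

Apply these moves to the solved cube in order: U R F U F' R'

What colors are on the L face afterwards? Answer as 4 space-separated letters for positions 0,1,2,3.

Answer: G R O G

Derivation:
After move 1 (U): U=WWWW F=RRGG R=BBRR B=OOBB L=GGOO
After move 2 (R): R=RBRB U=WRWG F=RYGY D=YBYO B=WOWB
After move 3 (F): F=GRYY U=WROG R=WBGB D=RRYO L=GYOB
After move 4 (U): U=OWGR F=WBYY R=WOGB B=GYWB L=GROB
After move 5 (F'): F=BYWY U=OWWG R=RORB D=RBYO L=GROG
After move 6 (R'): R=OBRR U=OWWG F=BWWG D=RYYY B=OYBB
Query: L face = GROG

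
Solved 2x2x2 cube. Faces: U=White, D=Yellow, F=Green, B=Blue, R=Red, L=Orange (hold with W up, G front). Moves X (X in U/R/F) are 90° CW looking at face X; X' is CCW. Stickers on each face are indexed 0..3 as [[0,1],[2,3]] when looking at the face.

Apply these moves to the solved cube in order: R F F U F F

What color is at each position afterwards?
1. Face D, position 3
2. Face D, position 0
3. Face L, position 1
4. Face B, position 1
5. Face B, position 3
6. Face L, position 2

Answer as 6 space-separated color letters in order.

Answer: B G O R B O

Derivation:
After move 1 (R): R=RRRR U=WGWG F=GYGY D=YBYB B=WBWB
After move 2 (F): F=GGYY U=WGOO R=WRGR D=RRYB L=OYOB
After move 3 (F): F=YGYG U=WGBY R=OROR D=GWYB L=OROR
After move 4 (U): U=BWYG F=ORYG R=WBOR B=ORWB L=YGOR
After move 5 (F): F=YOGR U=BWRG R=YBGR D=OWYB L=YGOW
After move 6 (F): F=GYRO U=BWWG R=RBGR D=GYYB L=YOOW
Query 1: D[3] = B
Query 2: D[0] = G
Query 3: L[1] = O
Query 4: B[1] = R
Query 5: B[3] = B
Query 6: L[2] = O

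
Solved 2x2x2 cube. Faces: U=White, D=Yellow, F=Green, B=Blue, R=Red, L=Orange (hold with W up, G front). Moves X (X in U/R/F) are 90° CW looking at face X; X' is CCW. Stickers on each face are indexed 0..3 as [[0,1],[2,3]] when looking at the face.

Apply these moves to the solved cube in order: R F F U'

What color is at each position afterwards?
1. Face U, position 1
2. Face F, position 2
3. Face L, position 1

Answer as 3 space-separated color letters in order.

After move 1 (R): R=RRRR U=WGWG F=GYGY D=YBYB B=WBWB
After move 2 (F): F=GGYY U=WGOO R=WRGR D=RRYB L=OYOB
After move 3 (F): F=YGYG U=WGBY R=OROR D=GWYB L=OROR
After move 4 (U'): U=GYWB F=ORYG R=YGOR B=ORWB L=WBOR
Query 1: U[1] = Y
Query 2: F[2] = Y
Query 3: L[1] = B

Answer: Y Y B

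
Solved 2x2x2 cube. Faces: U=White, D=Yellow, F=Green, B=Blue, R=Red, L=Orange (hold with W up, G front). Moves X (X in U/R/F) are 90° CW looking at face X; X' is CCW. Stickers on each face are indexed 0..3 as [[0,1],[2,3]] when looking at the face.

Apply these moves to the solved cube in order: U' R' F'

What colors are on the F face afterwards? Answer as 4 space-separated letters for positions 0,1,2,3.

After move 1 (U'): U=WWWW F=OOGG R=GGRR B=RRBB L=BBOO
After move 2 (R'): R=GRGR U=WBWR F=OWGW D=YOYG B=YRYB
After move 3 (F'): F=WWOG U=WBGG R=ORYR D=BOYG L=BROW
Query: F face = WWOG

Answer: W W O G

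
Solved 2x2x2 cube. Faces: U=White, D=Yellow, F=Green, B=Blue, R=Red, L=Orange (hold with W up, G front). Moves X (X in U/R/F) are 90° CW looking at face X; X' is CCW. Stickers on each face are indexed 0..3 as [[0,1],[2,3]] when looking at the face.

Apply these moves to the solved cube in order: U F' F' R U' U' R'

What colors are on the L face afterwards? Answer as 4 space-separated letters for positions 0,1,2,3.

Answer: G O O B

Derivation:
After move 1 (U): U=WWWW F=RRGG R=BBRR B=OOBB L=GGOO
After move 2 (F'): F=RGRG U=WWBR R=YBYR D=GOYY L=GWOW
After move 3 (F'): F=GGRR U=WWYY R=OBGR D=WWYY L=GROB
After move 4 (R): R=GORB U=WGYR F=GWRY D=WBYO B=YOWB
After move 5 (U'): U=GRWY F=GRRY R=GWRB B=GOWB L=YOOB
After move 6 (U'): U=RYGW F=YORY R=GRRB B=GWWB L=GOOB
After move 7 (R'): R=RBGR U=RWGG F=YYRW D=WOYY B=OWBB
Query: L face = GOOB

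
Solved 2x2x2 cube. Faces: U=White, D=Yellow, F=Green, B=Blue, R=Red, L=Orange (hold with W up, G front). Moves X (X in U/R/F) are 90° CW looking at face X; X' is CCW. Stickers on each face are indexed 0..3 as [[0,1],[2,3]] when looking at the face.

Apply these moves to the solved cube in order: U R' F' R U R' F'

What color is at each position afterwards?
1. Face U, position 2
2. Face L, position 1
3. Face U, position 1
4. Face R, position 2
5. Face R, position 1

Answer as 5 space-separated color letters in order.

Answer: O G B G R

Derivation:
After move 1 (U): U=WWWW F=RRGG R=BBRR B=OOBB L=GGOO
After move 2 (R'): R=BRBR U=WBWO F=RWGW D=YRYG B=YOYB
After move 3 (F'): F=WWRG U=WBBB R=RRYR D=GOYG L=GOOW
After move 4 (R): R=YRRR U=WWBG F=WORG D=GYYY B=BOBB
After move 5 (U): U=BWGW F=YRRG R=BORR B=GOBB L=WOOW
After move 6 (R'): R=ORBR U=BBGG F=YWRW D=GRYG B=YOYB
After move 7 (F'): F=WWYR U=BBOB R=RRGR D=OWYG L=WGOG
Query 1: U[2] = O
Query 2: L[1] = G
Query 3: U[1] = B
Query 4: R[2] = G
Query 5: R[1] = R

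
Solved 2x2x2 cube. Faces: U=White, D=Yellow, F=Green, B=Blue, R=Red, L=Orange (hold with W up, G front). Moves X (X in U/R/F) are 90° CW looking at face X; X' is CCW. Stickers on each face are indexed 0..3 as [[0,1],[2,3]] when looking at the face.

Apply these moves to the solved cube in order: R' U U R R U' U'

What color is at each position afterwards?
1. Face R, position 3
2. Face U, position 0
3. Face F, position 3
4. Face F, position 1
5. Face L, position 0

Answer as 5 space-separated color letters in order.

Answer: O G G W R

Derivation:
After move 1 (R'): R=RRRR U=WBWB F=GWGW D=YGYG B=YBYB
After move 2 (U): U=WWBB F=RRGW R=YBRR B=OOYB L=GWOO
After move 3 (U): U=BWBW F=YBGW R=OORR B=GWYB L=RROO
After move 4 (R): R=RORO U=BBBW F=YGGG D=YYYG B=WWWB
After move 5 (R): R=RROO U=BGBG F=YYGG D=YWYW B=WWBB
After move 6 (U'): U=GGBB F=RRGG R=YYOO B=RRBB L=WWOO
After move 7 (U'): U=GBGB F=WWGG R=RROO B=YYBB L=RROO
Query 1: R[3] = O
Query 2: U[0] = G
Query 3: F[3] = G
Query 4: F[1] = W
Query 5: L[0] = R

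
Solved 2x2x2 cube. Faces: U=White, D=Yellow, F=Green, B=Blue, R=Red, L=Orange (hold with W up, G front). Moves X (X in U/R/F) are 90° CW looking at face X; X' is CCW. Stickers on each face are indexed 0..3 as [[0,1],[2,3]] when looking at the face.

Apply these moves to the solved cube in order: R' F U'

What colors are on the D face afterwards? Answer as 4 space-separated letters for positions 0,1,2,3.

Answer: R R Y G

Derivation:
After move 1 (R'): R=RRRR U=WBWB F=GWGW D=YGYG B=YBYB
After move 2 (F): F=GGWW U=WBOO R=WRBR D=RRYG L=OYOG
After move 3 (U'): U=BOWO F=OYWW R=GGBR B=WRYB L=YBOG
Query: D face = RRYG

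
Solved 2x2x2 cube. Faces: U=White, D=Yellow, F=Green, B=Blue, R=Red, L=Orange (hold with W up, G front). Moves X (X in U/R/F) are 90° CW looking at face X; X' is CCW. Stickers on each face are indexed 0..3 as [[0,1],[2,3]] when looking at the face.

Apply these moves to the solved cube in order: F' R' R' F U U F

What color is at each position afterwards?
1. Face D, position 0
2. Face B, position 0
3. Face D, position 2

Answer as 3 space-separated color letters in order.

Answer: Y G Y

Derivation:
After move 1 (F'): F=GGGG U=WWRR R=YRYR D=OOYY L=OWOW
After move 2 (R'): R=RRYY U=WBRB F=GWGR D=OGYG B=YBOB
After move 3 (R'): R=RYRY U=WORY F=GBGB D=OWYR B=GBGB
After move 4 (F): F=GGBB U=WOWW R=RYYY D=RRYR L=OOOW
After move 5 (U): U=WWWO F=RYBB R=GBYY B=OOGB L=GGOW
After move 6 (U): U=WWOW F=GBBB R=OOYY B=GGGB L=RYOW
After move 7 (F): F=BGBB U=WWWY R=OOWY D=YOYR L=RROR
Query 1: D[0] = Y
Query 2: B[0] = G
Query 3: D[2] = Y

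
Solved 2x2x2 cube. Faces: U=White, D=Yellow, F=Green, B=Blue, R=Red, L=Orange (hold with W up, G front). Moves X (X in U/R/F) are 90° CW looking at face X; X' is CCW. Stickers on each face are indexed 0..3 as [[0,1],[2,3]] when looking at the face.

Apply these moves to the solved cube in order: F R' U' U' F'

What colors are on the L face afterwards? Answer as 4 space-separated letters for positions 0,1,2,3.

After move 1 (F): F=GGGG U=WWOO R=WRWR D=RRYY L=OYOY
After move 2 (R'): R=RRWW U=WBOB F=GWGO D=RGYG B=YBRB
After move 3 (U'): U=BBWO F=OYGO R=GWWW B=RRRB L=YBOY
After move 4 (U'): U=BOBW F=YBGO R=OYWW B=GWRB L=RROY
After move 5 (F'): F=BOYG U=BOOW R=GYRW D=RYYG L=RWOB
Query: L face = RWOB

Answer: R W O B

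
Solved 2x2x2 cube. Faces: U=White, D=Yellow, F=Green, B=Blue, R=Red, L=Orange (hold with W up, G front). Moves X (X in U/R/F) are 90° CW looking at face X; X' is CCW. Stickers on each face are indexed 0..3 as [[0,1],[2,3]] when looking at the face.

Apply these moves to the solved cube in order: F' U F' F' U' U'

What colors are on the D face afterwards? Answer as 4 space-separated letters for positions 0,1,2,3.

After move 1 (F'): F=GGGG U=WWRR R=YRYR D=OOYY L=OWOW
After move 2 (U): U=RWRW F=YRGG R=BBYR B=OWBB L=GGOW
After move 3 (F'): F=RGYG U=RWBY R=OBOR D=GWYY L=GWOR
After move 4 (F'): F=GGRY U=RWOO R=WBGR D=WRYY L=GYOB
After move 5 (U'): U=WORO F=GYRY R=GGGR B=WBBB L=OWOB
After move 6 (U'): U=OOWR F=OWRY R=GYGR B=GGBB L=WBOB
Query: D face = WRYY

Answer: W R Y Y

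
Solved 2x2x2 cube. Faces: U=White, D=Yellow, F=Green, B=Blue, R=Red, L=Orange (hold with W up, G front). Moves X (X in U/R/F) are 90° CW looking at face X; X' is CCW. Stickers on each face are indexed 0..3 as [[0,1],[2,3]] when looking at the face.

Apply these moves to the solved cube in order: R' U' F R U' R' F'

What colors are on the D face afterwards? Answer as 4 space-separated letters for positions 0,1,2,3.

After move 1 (R'): R=RRRR U=WBWB F=GWGW D=YGYG B=YBYB
After move 2 (U'): U=BBWW F=OOGW R=GWRR B=RRYB L=YBOO
After move 3 (F): F=GOWO U=BBOB R=WWWR D=RGYG L=YYOG
After move 4 (R): R=WWRW U=BOOO F=GGWG D=RYYR B=BRBB
After move 5 (U'): U=OOBO F=YYWG R=GGRW B=WWBB L=BROG
After move 6 (R'): R=GWGR U=OBBW F=YOWO D=RYYG B=RWYB
After move 7 (F'): F=OOYW U=OBGG R=YWRR D=RGYG L=BWOB
Query: D face = RGYG

Answer: R G Y G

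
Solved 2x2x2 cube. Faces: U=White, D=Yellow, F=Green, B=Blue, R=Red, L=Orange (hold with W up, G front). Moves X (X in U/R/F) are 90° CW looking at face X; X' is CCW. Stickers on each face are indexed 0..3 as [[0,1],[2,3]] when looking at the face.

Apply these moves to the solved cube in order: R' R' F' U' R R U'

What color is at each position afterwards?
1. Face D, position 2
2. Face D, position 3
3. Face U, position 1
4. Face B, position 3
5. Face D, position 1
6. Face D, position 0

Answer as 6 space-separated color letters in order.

Answer: Y R W B R O

Derivation:
After move 1 (R'): R=RRRR U=WBWB F=GWGW D=YGYG B=YBYB
After move 2 (R'): R=RRRR U=WYWY F=GBGB D=YWYW B=GBGB
After move 3 (F'): F=BBGG U=WYRR R=WRYR D=OOYW L=OYOW
After move 4 (U'): U=YRWR F=OYGG R=BBYR B=WRGB L=GBOW
After move 5 (R): R=YBRB U=YYWG F=OOGW D=OGYW B=RRRB
After move 6 (R): R=RYBB U=YOWW F=OGGW D=ORYR B=GRYB
After move 7 (U'): U=OWYW F=GBGW R=OGBB B=RYYB L=GROW
Query 1: D[2] = Y
Query 2: D[3] = R
Query 3: U[1] = W
Query 4: B[3] = B
Query 5: D[1] = R
Query 6: D[0] = O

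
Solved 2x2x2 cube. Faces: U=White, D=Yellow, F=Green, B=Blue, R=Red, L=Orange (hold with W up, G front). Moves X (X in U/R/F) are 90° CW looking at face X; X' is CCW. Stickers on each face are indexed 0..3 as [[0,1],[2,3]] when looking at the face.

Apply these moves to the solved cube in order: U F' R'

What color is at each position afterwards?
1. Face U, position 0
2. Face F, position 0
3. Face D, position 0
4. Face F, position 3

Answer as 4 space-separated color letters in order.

After move 1 (U): U=WWWW F=RRGG R=BBRR B=OOBB L=GGOO
After move 2 (F'): F=RGRG U=WWBR R=YBYR D=GOYY L=GWOW
After move 3 (R'): R=BRYY U=WBBO F=RWRR D=GGYG B=YOOB
Query 1: U[0] = W
Query 2: F[0] = R
Query 3: D[0] = G
Query 4: F[3] = R

Answer: W R G R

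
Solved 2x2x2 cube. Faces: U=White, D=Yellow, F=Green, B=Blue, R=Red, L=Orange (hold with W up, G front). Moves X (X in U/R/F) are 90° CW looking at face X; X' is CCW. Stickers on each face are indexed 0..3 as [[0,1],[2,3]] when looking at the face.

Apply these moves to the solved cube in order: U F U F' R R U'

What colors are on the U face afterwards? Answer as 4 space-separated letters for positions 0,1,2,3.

After move 1 (U): U=WWWW F=RRGG R=BBRR B=OOBB L=GGOO
After move 2 (F): F=GRGR U=WWOG R=WBWR D=RBYY L=GYOY
After move 3 (U): U=OWGW F=WBGR R=OOWR B=GYBB L=GROY
After move 4 (F'): F=BRWG U=OWOW R=BORR D=RYYY L=GWOG
After move 5 (R): R=RBRO U=OROG F=BYWY D=RBYG B=WYWB
After move 6 (R): R=RROB U=OYOY F=BBWG D=RWYW B=GYRB
After move 7 (U'): U=YYOO F=GWWG R=BBOB B=RRRB L=GYOG
Query: U face = YYOO

Answer: Y Y O O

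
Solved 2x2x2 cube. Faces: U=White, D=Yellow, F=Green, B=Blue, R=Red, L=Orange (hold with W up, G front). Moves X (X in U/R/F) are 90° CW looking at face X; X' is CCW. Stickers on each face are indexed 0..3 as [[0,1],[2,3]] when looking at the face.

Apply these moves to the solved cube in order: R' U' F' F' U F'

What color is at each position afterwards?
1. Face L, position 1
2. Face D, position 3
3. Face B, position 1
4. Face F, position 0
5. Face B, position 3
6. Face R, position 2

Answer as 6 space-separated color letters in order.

Answer: B G R W B W

Derivation:
After move 1 (R'): R=RRRR U=WBWB F=GWGW D=YGYG B=YBYB
After move 2 (U'): U=BBWW F=OOGW R=GWRR B=RRYB L=YBOO
After move 3 (F'): F=OWOG U=BBGR R=GWYR D=BOYG L=YWOW
After move 4 (F'): F=WGOO U=BBGY R=OWBR D=WWYG L=YROG
After move 5 (U): U=GBYB F=OWOO R=RRBR B=YRYB L=WGOG
After move 6 (F'): F=WOOO U=GBRB R=WRWR D=GGYG L=WBOY
Query 1: L[1] = B
Query 2: D[3] = G
Query 3: B[1] = R
Query 4: F[0] = W
Query 5: B[3] = B
Query 6: R[2] = W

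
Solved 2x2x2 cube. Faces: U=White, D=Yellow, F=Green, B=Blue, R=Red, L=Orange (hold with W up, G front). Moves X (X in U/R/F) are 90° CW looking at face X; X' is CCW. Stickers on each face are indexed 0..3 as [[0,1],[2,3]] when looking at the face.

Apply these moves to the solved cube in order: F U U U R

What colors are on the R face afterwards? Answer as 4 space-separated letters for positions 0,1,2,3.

After move 1 (F): F=GGGG U=WWOO R=WRWR D=RRYY L=OYOY
After move 2 (U): U=OWOW F=WRGG R=BBWR B=OYBB L=GGOY
After move 3 (U): U=OOWW F=BBGG R=OYWR B=GGBB L=WROY
After move 4 (U): U=WOWO F=OYGG R=GGWR B=WRBB L=BBOY
After move 5 (R): R=WGRG U=WYWG F=ORGY D=RBYW B=OROB
Query: R face = WGRG

Answer: W G R G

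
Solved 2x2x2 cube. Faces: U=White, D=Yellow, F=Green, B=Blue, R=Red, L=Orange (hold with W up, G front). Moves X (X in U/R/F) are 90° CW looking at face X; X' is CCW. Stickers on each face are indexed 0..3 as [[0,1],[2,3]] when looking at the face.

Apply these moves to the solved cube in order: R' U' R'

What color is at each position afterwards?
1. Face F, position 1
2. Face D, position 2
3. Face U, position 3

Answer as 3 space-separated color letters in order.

Answer: B Y R

Derivation:
After move 1 (R'): R=RRRR U=WBWB F=GWGW D=YGYG B=YBYB
After move 2 (U'): U=BBWW F=OOGW R=GWRR B=RRYB L=YBOO
After move 3 (R'): R=WRGR U=BYWR F=OBGW D=YOYW B=GRGB
Query 1: F[1] = B
Query 2: D[2] = Y
Query 3: U[3] = R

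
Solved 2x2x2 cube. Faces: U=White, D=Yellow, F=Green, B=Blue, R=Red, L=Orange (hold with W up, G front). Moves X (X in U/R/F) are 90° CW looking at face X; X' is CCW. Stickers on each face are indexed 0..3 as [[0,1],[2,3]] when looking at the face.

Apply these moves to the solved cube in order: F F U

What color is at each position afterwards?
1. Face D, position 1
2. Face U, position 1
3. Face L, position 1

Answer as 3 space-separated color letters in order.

After move 1 (F): F=GGGG U=WWOO R=WRWR D=RRYY L=OYOY
After move 2 (F): F=GGGG U=WWYY R=OROR D=WWYY L=OROR
After move 3 (U): U=YWYW F=ORGG R=BBOR B=ORBB L=GGOR
Query 1: D[1] = W
Query 2: U[1] = W
Query 3: L[1] = G

Answer: W W G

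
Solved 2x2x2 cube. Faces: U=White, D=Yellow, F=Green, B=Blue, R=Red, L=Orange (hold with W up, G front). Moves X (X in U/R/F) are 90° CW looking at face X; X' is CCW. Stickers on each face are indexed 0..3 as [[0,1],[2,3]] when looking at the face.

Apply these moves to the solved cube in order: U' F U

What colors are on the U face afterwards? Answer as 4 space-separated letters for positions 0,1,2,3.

Answer: O W B W

Derivation:
After move 1 (U'): U=WWWW F=OOGG R=GGRR B=RRBB L=BBOO
After move 2 (F): F=GOGO U=WWOB R=WGWR D=RGYY L=BYOY
After move 3 (U): U=OWBW F=WGGO R=RRWR B=BYBB L=GOOY
Query: U face = OWBW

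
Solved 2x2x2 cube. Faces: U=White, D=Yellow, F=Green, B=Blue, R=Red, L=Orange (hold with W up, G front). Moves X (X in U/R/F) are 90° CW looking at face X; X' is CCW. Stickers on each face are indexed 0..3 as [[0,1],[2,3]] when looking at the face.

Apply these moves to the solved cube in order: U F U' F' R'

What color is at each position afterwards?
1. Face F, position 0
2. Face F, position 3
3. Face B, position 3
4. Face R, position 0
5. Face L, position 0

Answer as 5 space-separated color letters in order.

After move 1 (U): U=WWWW F=RRGG R=BBRR B=OOBB L=GGOO
After move 2 (F): F=GRGR U=WWOG R=WBWR D=RBYY L=GYOY
After move 3 (U'): U=WGWO F=GYGR R=GRWR B=WBBB L=OOOY
After move 4 (F'): F=YRGG U=WGGW R=BRRR D=OYYY L=OOOW
After move 5 (R'): R=RRBR U=WBGW F=YGGW D=ORYG B=YBYB
Query 1: F[0] = Y
Query 2: F[3] = W
Query 3: B[3] = B
Query 4: R[0] = R
Query 5: L[0] = O

Answer: Y W B R O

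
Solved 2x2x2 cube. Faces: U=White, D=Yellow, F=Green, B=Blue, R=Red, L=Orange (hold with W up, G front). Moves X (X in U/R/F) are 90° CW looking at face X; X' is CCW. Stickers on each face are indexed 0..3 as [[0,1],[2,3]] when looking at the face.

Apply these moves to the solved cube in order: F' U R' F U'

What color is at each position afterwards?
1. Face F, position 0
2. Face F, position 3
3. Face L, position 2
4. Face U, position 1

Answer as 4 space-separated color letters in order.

Answer: G W O G

Derivation:
After move 1 (F'): F=GGGG U=WWRR R=YRYR D=OOYY L=OWOW
After move 2 (U): U=RWRW F=YRGG R=BBYR B=OWBB L=GGOW
After move 3 (R'): R=BRBY U=RBRO F=YWGW D=ORYG B=YWOB
After move 4 (F): F=GYWW U=RBWG R=RROY D=BBYG L=GOOR
After move 5 (U'): U=BGRW F=GOWW R=GYOY B=RROB L=YWOR
Query 1: F[0] = G
Query 2: F[3] = W
Query 3: L[2] = O
Query 4: U[1] = G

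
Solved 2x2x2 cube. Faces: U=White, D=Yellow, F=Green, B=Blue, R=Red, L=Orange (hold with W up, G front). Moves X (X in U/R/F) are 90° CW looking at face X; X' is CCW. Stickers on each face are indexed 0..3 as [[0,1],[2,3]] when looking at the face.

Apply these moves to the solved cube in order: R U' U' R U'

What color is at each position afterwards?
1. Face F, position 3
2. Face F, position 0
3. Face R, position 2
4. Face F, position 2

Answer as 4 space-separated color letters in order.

After move 1 (R): R=RRRR U=WGWG F=GYGY D=YBYB B=WBWB
After move 2 (U'): U=GGWW F=OOGY R=GYRR B=RRWB L=WBOO
After move 3 (U'): U=GWGW F=WBGY R=OORR B=GYWB L=RROO
After move 4 (R): R=RORO U=GBGY F=WBGB D=YWYG B=WYWB
After move 5 (U'): U=BYGG F=RRGB R=WBRO B=ROWB L=WYOO
Query 1: F[3] = B
Query 2: F[0] = R
Query 3: R[2] = R
Query 4: F[2] = G

Answer: B R R G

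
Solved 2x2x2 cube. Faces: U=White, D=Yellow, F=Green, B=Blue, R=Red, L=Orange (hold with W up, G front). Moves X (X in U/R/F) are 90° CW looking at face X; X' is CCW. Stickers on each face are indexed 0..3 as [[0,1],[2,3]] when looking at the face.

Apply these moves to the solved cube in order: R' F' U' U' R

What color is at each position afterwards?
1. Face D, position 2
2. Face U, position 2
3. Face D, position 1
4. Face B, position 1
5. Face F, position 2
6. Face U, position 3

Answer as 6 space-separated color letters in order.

After move 1 (R'): R=RRRR U=WBWB F=GWGW D=YGYG B=YBYB
After move 2 (F'): F=WWGG U=WBRR R=GRYR D=OOYG L=OBOW
After move 3 (U'): U=BRWR F=OBGG R=WWYR B=GRYB L=YBOW
After move 4 (U'): U=RRBW F=YBGG R=OBYR B=WWYB L=GROW
After move 5 (R): R=YORB U=RBBG F=YOGG D=OYYW B=WWRB
Query 1: D[2] = Y
Query 2: U[2] = B
Query 3: D[1] = Y
Query 4: B[1] = W
Query 5: F[2] = G
Query 6: U[3] = G

Answer: Y B Y W G G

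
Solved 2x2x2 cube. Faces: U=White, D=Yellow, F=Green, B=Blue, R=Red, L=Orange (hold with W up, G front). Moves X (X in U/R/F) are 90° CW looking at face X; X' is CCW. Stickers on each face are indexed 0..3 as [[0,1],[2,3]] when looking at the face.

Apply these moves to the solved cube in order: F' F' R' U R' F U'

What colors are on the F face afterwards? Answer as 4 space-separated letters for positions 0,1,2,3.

Answer: G W B W

Derivation:
After move 1 (F'): F=GGGG U=WWRR R=YRYR D=OOYY L=OWOW
After move 2 (F'): F=GGGG U=WWYY R=OROR D=WWYY L=OROR
After move 3 (R'): R=RROO U=WBYB F=GWGY D=WGYG B=YBWB
After move 4 (U): U=YWBB F=RRGY R=YBOO B=ORWB L=GWOR
After move 5 (R'): R=BOYO U=YWBO F=RWGB D=WRYY B=GRGB
After move 6 (F): F=GRBW U=YWRW R=BOOO D=YBYY L=GWOR
After move 7 (U'): U=WWYR F=GWBW R=GROO B=BOGB L=GROR
Query: F face = GWBW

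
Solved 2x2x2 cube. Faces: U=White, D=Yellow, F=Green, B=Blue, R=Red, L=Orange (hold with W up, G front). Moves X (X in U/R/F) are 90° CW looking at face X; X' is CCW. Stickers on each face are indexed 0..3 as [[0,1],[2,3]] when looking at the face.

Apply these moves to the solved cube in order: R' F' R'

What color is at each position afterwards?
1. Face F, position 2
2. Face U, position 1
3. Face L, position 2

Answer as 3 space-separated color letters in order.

After move 1 (R'): R=RRRR U=WBWB F=GWGW D=YGYG B=YBYB
After move 2 (F'): F=WWGG U=WBRR R=GRYR D=OOYG L=OBOW
After move 3 (R'): R=RRGY U=WYRY F=WBGR D=OWYG B=GBOB
Query 1: F[2] = G
Query 2: U[1] = Y
Query 3: L[2] = O

Answer: G Y O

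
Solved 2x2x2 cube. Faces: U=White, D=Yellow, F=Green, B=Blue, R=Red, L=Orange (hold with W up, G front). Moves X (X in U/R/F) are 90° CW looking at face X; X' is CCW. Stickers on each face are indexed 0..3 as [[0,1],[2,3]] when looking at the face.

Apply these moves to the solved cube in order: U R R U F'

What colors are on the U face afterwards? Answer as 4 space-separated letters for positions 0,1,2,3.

After move 1 (U): U=WWWW F=RRGG R=BBRR B=OOBB L=GGOO
After move 2 (R): R=RBRB U=WRWG F=RYGY D=YBYO B=WOWB
After move 3 (R): R=RRBB U=WYWY F=RBGO D=YWYW B=GORB
After move 4 (U): U=WWYY F=RRGO R=GOBB B=GGRB L=RBOO
After move 5 (F'): F=RORG U=WWGB R=WOYB D=BOYW L=RYOY
Query: U face = WWGB

Answer: W W G B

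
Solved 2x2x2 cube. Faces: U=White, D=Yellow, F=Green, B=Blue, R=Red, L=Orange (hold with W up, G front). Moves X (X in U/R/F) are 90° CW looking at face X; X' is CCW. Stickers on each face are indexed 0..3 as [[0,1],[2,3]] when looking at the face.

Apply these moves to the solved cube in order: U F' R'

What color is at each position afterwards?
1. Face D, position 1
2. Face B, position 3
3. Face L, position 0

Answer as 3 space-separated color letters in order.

Answer: G B G

Derivation:
After move 1 (U): U=WWWW F=RRGG R=BBRR B=OOBB L=GGOO
After move 2 (F'): F=RGRG U=WWBR R=YBYR D=GOYY L=GWOW
After move 3 (R'): R=BRYY U=WBBO F=RWRR D=GGYG B=YOOB
Query 1: D[1] = G
Query 2: B[3] = B
Query 3: L[0] = G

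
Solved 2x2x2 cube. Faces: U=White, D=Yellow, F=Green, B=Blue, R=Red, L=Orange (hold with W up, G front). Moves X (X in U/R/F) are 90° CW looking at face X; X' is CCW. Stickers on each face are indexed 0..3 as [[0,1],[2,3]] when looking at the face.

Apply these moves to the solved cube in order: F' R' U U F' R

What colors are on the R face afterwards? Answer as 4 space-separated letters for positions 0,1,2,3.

After move 1 (F'): F=GGGG U=WWRR R=YRYR D=OOYY L=OWOW
After move 2 (R'): R=RRYY U=WBRB F=GWGR D=OGYG B=YBOB
After move 3 (U): U=RWBB F=RRGR R=YBYY B=OWOB L=GWOW
After move 4 (U): U=BRBW F=YBGR R=OWYY B=GWOB L=RROW
After move 5 (F'): F=BRYG U=BROY R=GWOY D=RWYG L=RWOB
After move 6 (R): R=OGYW U=BROG F=BWYG D=ROYG B=YWRB
Query: R face = OGYW

Answer: O G Y W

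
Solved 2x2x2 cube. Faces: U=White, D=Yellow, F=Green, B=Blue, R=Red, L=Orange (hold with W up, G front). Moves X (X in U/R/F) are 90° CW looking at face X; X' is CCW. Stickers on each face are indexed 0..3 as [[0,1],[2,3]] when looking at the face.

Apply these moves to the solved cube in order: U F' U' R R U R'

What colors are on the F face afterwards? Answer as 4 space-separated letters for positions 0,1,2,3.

Answer: R W R O

Derivation:
After move 1 (U): U=WWWW F=RRGG R=BBRR B=OOBB L=GGOO
After move 2 (F'): F=RGRG U=WWBR R=YBYR D=GOYY L=GWOW
After move 3 (U'): U=WRWB F=GWRG R=RGYR B=YBBB L=OOOW
After move 4 (R): R=YRRG U=WWWG F=GORY D=GBYY B=BBRB
After move 5 (R): R=RYGR U=WOWY F=GBRY D=GRYB B=GBWB
After move 6 (U): U=WWYO F=RYRY R=GBGR B=OOWB L=GBOW
After move 7 (R'): R=BRGG U=WWYO F=RWRO D=GYYY B=BORB
Query: F face = RWRO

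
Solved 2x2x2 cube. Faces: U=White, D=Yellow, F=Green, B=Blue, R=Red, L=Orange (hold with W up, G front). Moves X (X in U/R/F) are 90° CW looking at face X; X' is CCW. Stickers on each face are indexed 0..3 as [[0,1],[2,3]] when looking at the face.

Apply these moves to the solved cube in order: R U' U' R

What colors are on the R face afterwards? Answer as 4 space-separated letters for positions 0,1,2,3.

Answer: R O R O

Derivation:
After move 1 (R): R=RRRR U=WGWG F=GYGY D=YBYB B=WBWB
After move 2 (U'): U=GGWW F=OOGY R=GYRR B=RRWB L=WBOO
After move 3 (U'): U=GWGW F=WBGY R=OORR B=GYWB L=RROO
After move 4 (R): R=RORO U=GBGY F=WBGB D=YWYG B=WYWB
Query: R face = RORO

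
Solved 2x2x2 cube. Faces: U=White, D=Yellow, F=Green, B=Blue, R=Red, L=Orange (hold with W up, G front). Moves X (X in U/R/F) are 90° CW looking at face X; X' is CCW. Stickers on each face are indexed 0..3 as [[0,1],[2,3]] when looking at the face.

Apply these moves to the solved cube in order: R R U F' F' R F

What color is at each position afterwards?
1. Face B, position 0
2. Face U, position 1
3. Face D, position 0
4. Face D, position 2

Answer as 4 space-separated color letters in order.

After move 1 (R): R=RRRR U=WGWG F=GYGY D=YBYB B=WBWB
After move 2 (R): R=RRRR U=WYWY F=GBGB D=YWYW B=GBGB
After move 3 (U): U=WWYY F=RRGB R=GBRR B=OOGB L=GBOO
After move 4 (F'): F=RBRG U=WWGR R=WBYR D=BOYW L=GYOY
After move 5 (F'): F=BGRR U=WWWY R=OBBR D=YYYW L=GROG
After move 6 (R): R=BORB U=WGWR F=BYRW D=YGYO B=YOWB
After move 7 (F): F=RBWY U=WGGR R=WORB D=RBYO L=GYOG
Query 1: B[0] = Y
Query 2: U[1] = G
Query 3: D[0] = R
Query 4: D[2] = Y

Answer: Y G R Y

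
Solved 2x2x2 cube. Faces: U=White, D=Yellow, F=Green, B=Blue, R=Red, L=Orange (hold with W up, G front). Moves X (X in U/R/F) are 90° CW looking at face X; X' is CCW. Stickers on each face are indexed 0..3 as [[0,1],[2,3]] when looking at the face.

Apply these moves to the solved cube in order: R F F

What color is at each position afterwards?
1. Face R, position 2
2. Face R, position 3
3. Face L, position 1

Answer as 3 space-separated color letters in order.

After move 1 (R): R=RRRR U=WGWG F=GYGY D=YBYB B=WBWB
After move 2 (F): F=GGYY U=WGOO R=WRGR D=RRYB L=OYOB
After move 3 (F): F=YGYG U=WGBY R=OROR D=GWYB L=OROR
Query 1: R[2] = O
Query 2: R[3] = R
Query 3: L[1] = R

Answer: O R R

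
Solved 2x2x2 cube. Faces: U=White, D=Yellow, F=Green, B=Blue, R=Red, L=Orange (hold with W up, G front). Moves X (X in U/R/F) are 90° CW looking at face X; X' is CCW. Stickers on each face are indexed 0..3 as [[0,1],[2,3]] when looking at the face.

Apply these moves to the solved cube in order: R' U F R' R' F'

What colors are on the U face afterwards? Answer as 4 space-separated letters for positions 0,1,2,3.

After move 1 (R'): R=RRRR U=WBWB F=GWGW D=YGYG B=YBYB
After move 2 (U): U=WWBB F=RRGW R=YBRR B=OOYB L=GWOO
After move 3 (F): F=GRWR U=WWOW R=BBBR D=RYYG L=GYOG
After move 4 (R'): R=BRBB U=WYOO F=GWWW D=RRYR B=GOYB
After move 5 (R'): R=RBBB U=WYOG F=GYWO D=RWYW B=RORB
After move 6 (F'): F=YOGW U=WYRB R=WBRB D=YGYW L=GGOO
Query: U face = WYRB

Answer: W Y R B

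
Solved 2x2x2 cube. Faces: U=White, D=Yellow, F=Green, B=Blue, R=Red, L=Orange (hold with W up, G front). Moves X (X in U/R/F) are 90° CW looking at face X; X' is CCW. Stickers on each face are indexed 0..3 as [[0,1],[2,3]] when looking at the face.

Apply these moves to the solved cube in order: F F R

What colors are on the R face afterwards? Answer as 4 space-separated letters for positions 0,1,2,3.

Answer: O O R R

Derivation:
After move 1 (F): F=GGGG U=WWOO R=WRWR D=RRYY L=OYOY
After move 2 (F): F=GGGG U=WWYY R=OROR D=WWYY L=OROR
After move 3 (R): R=OORR U=WGYG F=GWGY D=WBYB B=YBWB
Query: R face = OORR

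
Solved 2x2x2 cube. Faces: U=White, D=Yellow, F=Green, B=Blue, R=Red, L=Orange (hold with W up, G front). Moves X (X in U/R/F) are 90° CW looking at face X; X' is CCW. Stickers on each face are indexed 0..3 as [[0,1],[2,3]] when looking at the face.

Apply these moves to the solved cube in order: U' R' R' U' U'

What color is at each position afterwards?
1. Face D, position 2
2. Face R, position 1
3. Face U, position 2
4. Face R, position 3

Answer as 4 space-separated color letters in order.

Answer: Y B Y G

Derivation:
After move 1 (U'): U=WWWW F=OOGG R=GGRR B=RRBB L=BBOO
After move 2 (R'): R=GRGR U=WBWR F=OWGW D=YOYG B=YRYB
After move 3 (R'): R=RRGG U=WYWY F=OBGR D=YWYW B=GROB
After move 4 (U'): U=YYWW F=BBGR R=OBGG B=RROB L=GROO
After move 5 (U'): U=YWYW F=GRGR R=BBGG B=OBOB L=RROO
Query 1: D[2] = Y
Query 2: R[1] = B
Query 3: U[2] = Y
Query 4: R[3] = G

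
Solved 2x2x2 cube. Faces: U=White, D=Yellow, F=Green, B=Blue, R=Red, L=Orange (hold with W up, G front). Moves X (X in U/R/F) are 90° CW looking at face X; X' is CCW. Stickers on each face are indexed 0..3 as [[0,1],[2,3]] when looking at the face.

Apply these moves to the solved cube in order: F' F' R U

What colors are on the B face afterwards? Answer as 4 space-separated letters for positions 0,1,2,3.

After move 1 (F'): F=GGGG U=WWRR R=YRYR D=OOYY L=OWOW
After move 2 (F'): F=GGGG U=WWYY R=OROR D=WWYY L=OROR
After move 3 (R): R=OORR U=WGYG F=GWGY D=WBYB B=YBWB
After move 4 (U): U=YWGG F=OOGY R=YBRR B=ORWB L=GWOR
Query: B face = ORWB

Answer: O R W B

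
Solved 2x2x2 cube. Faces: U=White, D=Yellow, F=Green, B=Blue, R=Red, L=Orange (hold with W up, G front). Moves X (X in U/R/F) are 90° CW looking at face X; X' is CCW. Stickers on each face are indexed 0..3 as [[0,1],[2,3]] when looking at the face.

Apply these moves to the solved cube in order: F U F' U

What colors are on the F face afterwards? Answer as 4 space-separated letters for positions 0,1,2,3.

Answer: R B W G

Derivation:
After move 1 (F): F=GGGG U=WWOO R=WRWR D=RRYY L=OYOY
After move 2 (U): U=OWOW F=WRGG R=BBWR B=OYBB L=GGOY
After move 3 (F'): F=RGWG U=OWBW R=RBRR D=GYYY L=GWOO
After move 4 (U): U=BOWW F=RBWG R=OYRR B=GWBB L=RGOO
Query: F face = RBWG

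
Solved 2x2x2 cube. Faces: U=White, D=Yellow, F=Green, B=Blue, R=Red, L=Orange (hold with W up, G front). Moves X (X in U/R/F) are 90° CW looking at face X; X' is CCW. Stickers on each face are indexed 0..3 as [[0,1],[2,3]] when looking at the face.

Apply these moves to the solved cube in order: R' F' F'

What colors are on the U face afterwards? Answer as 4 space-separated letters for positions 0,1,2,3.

After move 1 (R'): R=RRRR U=WBWB F=GWGW D=YGYG B=YBYB
After move 2 (F'): F=WWGG U=WBRR R=GRYR D=OOYG L=OBOW
After move 3 (F'): F=WGWG U=WBGY R=OROR D=BWYG L=OROR
Query: U face = WBGY

Answer: W B G Y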